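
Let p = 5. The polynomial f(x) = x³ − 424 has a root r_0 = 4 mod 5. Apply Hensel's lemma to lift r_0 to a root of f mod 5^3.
r_2 = 99 (mod 125)

Hensel: r_{i+1} = r_i − f(r_i)/f′(r_i) mod 5^{i+2}, where f′(x) = 3x². Iterate:
  r_0 = 4 (mod 5)
  r_1 = 24 (mod 25)
  r_2 = 99 (mod 125)
Final: r = 99 with f(r) ≡ 0 mod 5^3.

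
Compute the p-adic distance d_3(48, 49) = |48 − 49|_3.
d_3(48, 49) = 1

Step 1 — x − y = 48 − 49 = -1. Step 2 — v_3(-1) = 0 (factor: -1 = −(3^0 · 1); the sign does not affect v_p). Step 3 — |x − y|_3 = 3^{0} = 1.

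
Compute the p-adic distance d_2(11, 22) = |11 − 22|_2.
d_2(11, 22) = 1

Step 1 — x − y = 11 − 22 = -11. Step 2 — v_2(-11) = 0 (factor: -11 = −(2^0 · 11); the sign does not affect v_p). Step 3 — |x − y|_2 = 2^{0} = 1.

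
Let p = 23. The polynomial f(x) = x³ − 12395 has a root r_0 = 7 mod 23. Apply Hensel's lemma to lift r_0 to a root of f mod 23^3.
r_2 = 1111 (mod 12167)

Hensel: r_{i+1} = r_i − f(r_i)/f′(r_i) mod 23^{i+2}, where f′(x) = 3x². Iterate:
  r_0 = 7 (mod 23)
  r_1 = 53 (mod 529)
  r_2 = 1111 (mod 12167)
Final: r = 1111 with f(r) ≡ 0 mod 23^3.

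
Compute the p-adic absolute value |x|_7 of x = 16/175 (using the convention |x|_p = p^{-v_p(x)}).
|16/175|_7 = 7

Step 1 — compute v_7(x) by factoring powers of 7 out of the numerator and denominator: v_7(16/175) = -1. Step 2 — apply |x|_p = p^{-v_p(x)} = 7^{1} = 7.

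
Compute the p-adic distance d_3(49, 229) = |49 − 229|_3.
d_3(49, 229) = 1/9

Step 1 — x − y = 49 − 229 = -180. Step 2 — v_3(-180) = 2 (factor: -180 = −(3^2 · 20); the sign does not affect v_p). Step 3 — |x − y|_3 = 3^{-2} = 1/9.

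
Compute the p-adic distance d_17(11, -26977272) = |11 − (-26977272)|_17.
d_17(11, -26977272) = 1/1419857

Step 1 — x − y = 11 − (-26977272) = 26977283. Step 2 — v_17(26977283) = 5 (factor: 26977283 = (17^5 · 19); the sign does not affect v_p). Step 3 — |x − y|_17 = 17^{-5} = 1/1419857.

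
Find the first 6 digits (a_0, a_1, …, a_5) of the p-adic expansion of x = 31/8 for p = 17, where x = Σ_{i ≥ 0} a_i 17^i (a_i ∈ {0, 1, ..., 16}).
(a_0, …, a_5) = (6, 2, 2, 2, 2, 2)

v_17(31/8) = 0 (numerator and denominator both coprime to 17), so x ∈ ℤ_17^×. Compute digits iteratively via a_i = x_i mod 17, x_{i+1} = (x_i − a_i)/17, with x_0 = x:
  x_0 = 31/8;  a_0 = 6;  x_1 = (x_0 − 6)/17 = -1/8
  x_1 = -1/8;  a_1 = 2;  x_2 = (x_1 − 2)/17 = -1/8
  x_2 = -1/8;  a_2 = 2;  x_3 = (x_2 − 2)/17 = -1/8
  x_3 = -1/8;  a_3 = 2;  x_4 = (x_3 − 2)/17 = -1/8
  x_4 = -1/8;  a_4 = 2;  x_5 = (x_4 − 2)/17 = -1/8
  x_5 = -1/8;  a_5 = 2;  x_6 = (x_5 − 2)/17 = -1/8
Digits: (6, 2, 2, 2, 2, 2).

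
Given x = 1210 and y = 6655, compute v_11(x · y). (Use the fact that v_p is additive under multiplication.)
v_11(8052550) = 5

v_p(x) = 2 (factor: 1210 = 11^2 · 10); v_p(y) = 3 (factor: 6655 = 11^3 · 5). Additivity: v_p(xy) = v_p(x) + v_p(y) = 2 + 3 = 5. (Direct check: xy = 8052550 = 11^5 · (50).)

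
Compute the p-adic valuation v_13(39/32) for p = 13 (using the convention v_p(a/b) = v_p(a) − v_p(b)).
v_13(39/32) = 1

Factor powers of 13 from the numerator and denominator of the reduced fraction: 39 = 13^1 · 3 and 32 = 13^0 · 32. Apply v_p(a/b) = v_p(a) − v_p(b): v_13(39/32) = 1 − 0 = 1.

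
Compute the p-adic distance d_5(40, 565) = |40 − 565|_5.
d_5(40, 565) = 1/25

Step 1 — x − y = 40 − 565 = -525. Step 2 — v_5(-525) = 2 (factor: -525 = −(5^2 · 21); the sign does not affect v_p). Step 3 — |x − y|_5 = 5^{-2} = 1/25.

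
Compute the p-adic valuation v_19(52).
v_19(52) = 0

v_19(n) is the largest exponent k such that 19^k divides n. Factor out: 52 = 19^0 · 52. (Sign doesn't affect v_p.) So v_19(52) = 0.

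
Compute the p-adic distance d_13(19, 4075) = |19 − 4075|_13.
d_13(19, 4075) = 1/169

Step 1 — x − y = 19 − 4075 = -4056. Step 2 — v_13(-4056) = 2 (factor: -4056 = −(13^2 · 24); the sign does not affect v_p). Step 3 — |x − y|_13 = 13^{-2} = 1/169.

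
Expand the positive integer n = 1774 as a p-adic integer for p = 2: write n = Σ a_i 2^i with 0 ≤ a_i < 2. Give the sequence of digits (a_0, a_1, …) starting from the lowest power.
(a_0, a_1, …) = (0, 1, 1, 1, 0, 1, 1, 1, 0, 1, 1)

Repeated division by 2 gives the digits low-to-high: 1774 = 1·2^1 + 1·2^2 + 1·2^3 + 1·2^5 + 1·2^6 + 1·2^7 + 1·2^9 + 1·2^10. Digit sequence: (0, 1, 1, 1, 0, 1, 1, 1, 0, 1, 1).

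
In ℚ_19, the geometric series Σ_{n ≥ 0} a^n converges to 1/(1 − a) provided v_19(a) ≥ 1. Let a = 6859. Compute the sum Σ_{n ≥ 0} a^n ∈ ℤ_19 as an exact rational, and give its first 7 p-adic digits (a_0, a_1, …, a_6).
Σ a^n = 1/(1 − a) = -1/6858;  first 7 digits = (1, 0, 0, 1, 0, 0, 1)

v_19(a) = 3 ≥ 1, so the series converges in ℤ_19 to 1/(1 − a) = 1/(1 − 6859) = -1/6858. Expand this rational in ℤ_19: compute digits iteratively via d_i = x_i mod 19, x_{i+1} = (x_i − d_i)/19. The first 7 digits are (1, 0, 0, 1, 0, 0, 1).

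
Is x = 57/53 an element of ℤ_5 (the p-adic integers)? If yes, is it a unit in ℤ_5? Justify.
x ∈ ℤ_5^× (unit); v_5(x) = 0

ℤ_5 = {x ∈ ℚ_5 : v_5(x) ≥ 0} and ℤ_5^× = {x ∈ ℤ_5 : v_5(x) = 0}. Here v_5(57/53) = v_5(num) − v_5(den) = 0; compare against these criteria.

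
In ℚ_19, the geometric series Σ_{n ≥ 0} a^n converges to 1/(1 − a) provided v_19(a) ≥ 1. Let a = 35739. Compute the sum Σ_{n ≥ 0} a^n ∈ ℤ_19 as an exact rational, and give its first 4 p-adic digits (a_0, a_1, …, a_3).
Σ a^n = 1/(1 − a) = -1/35738;  first 4 digits = (1, 0, 4, 5)

v_19(a) = 2 ≥ 1, so the series converges in ℤ_19 to 1/(1 − a) = 1/(1 − 35739) = -1/35738. Expand this rational in ℤ_19: compute digits iteratively via d_i = x_i mod 19, x_{i+1} = (x_i − d_i)/19. The first 4 digits are (1, 0, 4, 5).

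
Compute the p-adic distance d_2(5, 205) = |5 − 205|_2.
d_2(5, 205) = 1/8

Step 1 — x − y = 5 − 205 = -200. Step 2 — v_2(-200) = 3 (factor: -200 = −(2^3 · 25); the sign does not affect v_p). Step 3 — |x − y|_2 = 2^{-3} = 1/8.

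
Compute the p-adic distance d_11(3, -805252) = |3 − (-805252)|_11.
d_11(3, -805252) = 1/161051

Step 1 — x − y = 3 − (-805252) = 805255. Step 2 — v_11(805255) = 5 (factor: 805255 = (11^5 · 5); the sign does not affect v_p). Step 3 — |x − y|_11 = 11^{-5} = 1/161051.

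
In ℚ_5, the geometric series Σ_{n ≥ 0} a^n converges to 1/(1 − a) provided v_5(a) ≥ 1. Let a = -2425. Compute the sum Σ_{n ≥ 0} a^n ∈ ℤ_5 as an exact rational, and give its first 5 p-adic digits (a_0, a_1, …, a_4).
Σ a^n = 1/(1 − a) = 1/2426;  first 5 digits = (1, 0, 3, 0, 0)

v_5(a) = 2 ≥ 1, so the series converges in ℤ_5 to 1/(1 − a) = 1/(1 − (-2425)) = 1/2426. Expand this rational in ℤ_5: compute digits iteratively via d_i = x_i mod 5, x_{i+1} = (x_i − d_i)/5. The first 5 digits are (1, 0, 3, 0, 0).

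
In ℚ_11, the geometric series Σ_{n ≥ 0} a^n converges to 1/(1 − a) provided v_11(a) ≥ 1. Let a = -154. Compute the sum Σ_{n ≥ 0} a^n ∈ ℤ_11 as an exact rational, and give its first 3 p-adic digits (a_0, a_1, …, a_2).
Σ a^n = 1/(1 − a) = 1/155;  first 3 digits = (1, 8, 7)

v_11(a) = 1 ≥ 1, so the series converges in ℤ_11 to 1/(1 − a) = 1/(1 − (-154)) = 1/155. Expand this rational in ℤ_11: compute digits iteratively via d_i = x_i mod 11, x_{i+1} = (x_i − d_i)/11. The first 3 digits are (1, 8, 7).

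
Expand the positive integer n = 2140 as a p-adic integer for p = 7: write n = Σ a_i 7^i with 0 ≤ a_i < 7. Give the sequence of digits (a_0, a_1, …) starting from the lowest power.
(a_0, a_1, …) = (5, 4, 1, 6)

Repeated division by 7 gives the digits low-to-high: 2140 = 5 + 4·7^1 + 1·7^2 + 6·7^3. Digit sequence: (5, 4, 1, 6).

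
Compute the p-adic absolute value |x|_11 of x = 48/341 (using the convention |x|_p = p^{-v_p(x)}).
|48/341|_11 = 11

Step 1 — compute v_11(x) by factoring powers of 11 out of the numerator and denominator: v_11(48/341) = -1. Step 2 — apply |x|_p = p^{-v_p(x)} = 11^{1} = 11.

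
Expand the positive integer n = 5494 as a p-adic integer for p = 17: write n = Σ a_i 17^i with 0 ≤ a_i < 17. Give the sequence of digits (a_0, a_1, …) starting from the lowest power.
(a_0, a_1, …) = (3, 0, 2, 1)

Repeated division by 17 gives the digits low-to-high: 5494 = 3 + 2·17^2 + 1·17^3. Digit sequence: (3, 0, 2, 1).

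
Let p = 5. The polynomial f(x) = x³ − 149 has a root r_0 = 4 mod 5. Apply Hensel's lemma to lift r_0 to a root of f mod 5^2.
r_1 = 24 (mod 25)

Hensel: r_{i+1} = r_i − f(r_i)/f′(r_i) mod 5^{i+2}, where f′(x) = 3x². Iterate:
  r_0 = 4 (mod 5)
  r_1 = 24 (mod 25)
Final: r = 24 with f(r) ≡ 0 mod 5^2.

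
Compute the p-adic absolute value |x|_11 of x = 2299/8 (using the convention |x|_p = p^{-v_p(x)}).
|2299/8|_11 = 1/121

Step 1 — compute v_11(x) by factoring powers of 11 out of the numerator and denominator: v_11(2299/8) = 2. Step 2 — apply |x|_p = p^{-v_p(x)} = 11^{-2} = 1/121.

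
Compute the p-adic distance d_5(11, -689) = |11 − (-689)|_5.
d_5(11, -689) = 1/25

Step 1 — x − y = 11 − (-689) = 700. Step 2 — v_5(700) = 2 (factor: 700 = (5^2 · 28); the sign does not affect v_p). Step 3 — |x − y|_5 = 5^{-2} = 1/25.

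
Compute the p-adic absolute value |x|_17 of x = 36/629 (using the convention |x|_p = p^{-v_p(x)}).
|36/629|_17 = 17

Step 1 — compute v_17(x) by factoring powers of 17 out of the numerator and denominator: v_17(36/629) = -1. Step 2 — apply |x|_p = p^{-v_p(x)} = 17^{1} = 17.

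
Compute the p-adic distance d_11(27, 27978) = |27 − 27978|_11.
d_11(27, 27978) = 1/1331

Step 1 — x − y = 27 − 27978 = -27951. Step 2 — v_11(-27951) = 3 (factor: -27951 = −(11^3 · 21); the sign does not affect v_p). Step 3 — |x − y|_11 = 11^{-3} = 1/1331.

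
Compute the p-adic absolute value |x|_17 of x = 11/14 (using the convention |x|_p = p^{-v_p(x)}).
|11/14|_17 = 1

Step 1 — compute v_17(x) by factoring powers of 17 out of the numerator and denominator: v_17(11/14) = 0. Step 2 — apply |x|_p = p^{-v_p(x)} = 17^{0} = 1.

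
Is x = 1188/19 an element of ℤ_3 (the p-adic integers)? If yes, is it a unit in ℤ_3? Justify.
x ∈ ℤ_3 but not a unit; v_3(x) = 3 > 0

ℤ_3 = {x ∈ ℚ_3 : v_3(x) ≥ 0} and ℤ_3^× = {x ∈ ℤ_3 : v_3(x) = 0}. Here v_3(1188/19) = v_3(num) − v_3(den) = 3; compare against these criteria.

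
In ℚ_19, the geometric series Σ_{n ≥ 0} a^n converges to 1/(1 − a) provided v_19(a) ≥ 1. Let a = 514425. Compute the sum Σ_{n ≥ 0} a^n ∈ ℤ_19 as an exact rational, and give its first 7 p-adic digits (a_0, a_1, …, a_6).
Σ a^n = 1/(1 − a) = -1/514424;  first 7 digits = (1, 0, 0, 18, 3, 0, 1)

v_19(a) = 3 ≥ 1, so the series converges in ℤ_19 to 1/(1 − a) = 1/(1 − 514425) = -1/514424. Expand this rational in ℤ_19: compute digits iteratively via d_i = x_i mod 19, x_{i+1} = (x_i − d_i)/19. The first 7 digits are (1, 0, 0, 18, 3, 0, 1).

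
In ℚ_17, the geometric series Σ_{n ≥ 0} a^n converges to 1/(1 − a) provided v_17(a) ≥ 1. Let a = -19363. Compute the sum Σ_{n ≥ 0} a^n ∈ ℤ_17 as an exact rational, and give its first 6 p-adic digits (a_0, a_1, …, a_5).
Σ a^n = 1/(1 − a) = 1/19364;  first 6 digits = (1, 0, 1, 13, 0, 9)

v_17(a) = 2 ≥ 1, so the series converges in ℤ_17 to 1/(1 − a) = 1/(1 − (-19363)) = 1/19364. Expand this rational in ℤ_17: compute digits iteratively via d_i = x_i mod 17, x_{i+1} = (x_i − d_i)/17. The first 6 digits are (1, 0, 1, 13, 0, 9).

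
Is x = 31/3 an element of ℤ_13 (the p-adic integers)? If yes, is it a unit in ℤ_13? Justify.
x ∈ ℤ_13^× (unit); v_13(x) = 0

ℤ_13 = {x ∈ ℚ_13 : v_13(x) ≥ 0} and ℤ_13^× = {x ∈ ℤ_13 : v_13(x) = 0}. Here v_13(31/3) = v_13(num) − v_13(den) = 0; compare against these criteria.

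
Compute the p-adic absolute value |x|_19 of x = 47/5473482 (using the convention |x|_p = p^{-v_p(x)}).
|47/5473482|_19 = 130321

Step 1 — compute v_19(x) by factoring powers of 19 out of the numerator and denominator: v_19(47/5473482) = -4. Step 2 — apply |x|_p = p^{-v_p(x)} = 19^{4} = 130321.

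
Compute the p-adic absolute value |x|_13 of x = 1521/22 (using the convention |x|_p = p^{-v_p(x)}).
|1521/22|_13 = 1/169

Step 1 — compute v_13(x) by factoring powers of 13 out of the numerator and denominator: v_13(1521/22) = 2. Step 2 — apply |x|_p = p^{-v_p(x)} = 13^{-2} = 1/169.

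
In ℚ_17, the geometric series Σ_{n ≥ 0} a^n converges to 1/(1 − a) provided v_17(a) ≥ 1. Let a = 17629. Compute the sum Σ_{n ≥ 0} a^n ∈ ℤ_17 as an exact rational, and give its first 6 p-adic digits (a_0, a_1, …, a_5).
Σ a^n = 1/(1 − a) = -1/17628;  first 6 digits = (1, 0, 10, 3, 15, 14)

v_17(a) = 2 ≥ 1, so the series converges in ℤ_17 to 1/(1 − a) = 1/(1 − 17629) = -1/17628. Expand this rational in ℤ_17: compute digits iteratively via d_i = x_i mod 17, x_{i+1} = (x_i − d_i)/17. The first 6 digits are (1, 0, 10, 3, 15, 14).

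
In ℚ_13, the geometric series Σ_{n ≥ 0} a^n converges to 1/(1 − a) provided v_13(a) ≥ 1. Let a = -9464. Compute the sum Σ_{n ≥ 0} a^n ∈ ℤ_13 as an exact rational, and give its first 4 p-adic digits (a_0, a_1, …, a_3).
Σ a^n = 1/(1 − a) = 1/9465;  first 4 digits = (1, 0, 9, 8)

v_13(a) = 2 ≥ 1, so the series converges in ℤ_13 to 1/(1 − a) = 1/(1 − (-9464)) = 1/9465. Expand this rational in ℤ_13: compute digits iteratively via d_i = x_i mod 13, x_{i+1} = (x_i − d_i)/13. The first 4 digits are (1, 0, 9, 8).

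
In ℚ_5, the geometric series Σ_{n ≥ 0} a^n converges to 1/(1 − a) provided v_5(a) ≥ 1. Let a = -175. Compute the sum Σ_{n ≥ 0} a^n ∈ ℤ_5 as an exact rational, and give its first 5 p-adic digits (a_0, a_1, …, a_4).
Σ a^n = 1/(1 − a) = 1/176;  first 5 digits = (1, 0, 3, 3, 3)

v_5(a) = 2 ≥ 1, so the series converges in ℤ_5 to 1/(1 − a) = 1/(1 − (-175)) = 1/176. Expand this rational in ℤ_5: compute digits iteratively via d_i = x_i mod 5, x_{i+1} = (x_i − d_i)/5. The first 5 digits are (1, 0, 3, 3, 3).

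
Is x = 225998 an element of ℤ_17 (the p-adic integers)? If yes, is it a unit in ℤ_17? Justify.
x ∈ ℤ_17 but not a unit; v_17(x) = 3 > 0

ℤ_17 = {x ∈ ℚ_17 : v_17(x) ≥ 0} and ℤ_17^× = {x ∈ ℤ_17 : v_17(x) = 0}. Here v_17(225998) = v_17(num) − v_17(den) = 3; compare against these criteria.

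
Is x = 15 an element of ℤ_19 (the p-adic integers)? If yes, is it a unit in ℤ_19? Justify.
x ∈ ℤ_19^× (unit); v_19(x) = 0

ℤ_19 = {x ∈ ℚ_19 : v_19(x) ≥ 0} and ℤ_19^× = {x ∈ ℤ_19 : v_19(x) = 0}. Here v_19(15) = v_19(num) − v_19(den) = 0; compare against these criteria.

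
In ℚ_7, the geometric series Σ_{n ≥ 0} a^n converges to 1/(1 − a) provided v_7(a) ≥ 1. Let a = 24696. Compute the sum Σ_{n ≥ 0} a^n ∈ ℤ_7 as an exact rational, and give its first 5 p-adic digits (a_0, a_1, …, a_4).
Σ a^n = 1/(1 − a) = -1/24695;  first 5 digits = (1, 0, 0, 2, 3)

v_7(a) = 3 ≥ 1, so the series converges in ℤ_7 to 1/(1 − a) = 1/(1 − 24696) = -1/24695. Expand this rational in ℤ_7: compute digits iteratively via d_i = x_i mod 7, x_{i+1} = (x_i − d_i)/7. The first 5 digits are (1, 0, 0, 2, 3).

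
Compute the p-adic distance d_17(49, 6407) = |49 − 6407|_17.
d_17(49, 6407) = 1/289

Step 1 — x − y = 49 − 6407 = -6358. Step 2 — v_17(-6358) = 2 (factor: -6358 = −(17^2 · 22); the sign does not affect v_p). Step 3 — |x − y|_17 = 17^{-2} = 1/289.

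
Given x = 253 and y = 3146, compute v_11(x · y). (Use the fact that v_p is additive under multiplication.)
v_11(795938) = 3

v_p(x) = 1 (factor: 253 = 11^1 · 23); v_p(y) = 2 (factor: 3146 = 11^2 · 26). Additivity: v_p(xy) = v_p(x) + v_p(y) = 1 + 2 = 3. (Direct check: xy = 795938 = 11^3 · (598).)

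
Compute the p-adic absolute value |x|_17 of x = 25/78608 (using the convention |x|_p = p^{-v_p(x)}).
|25/78608|_17 = 4913

Step 1 — compute v_17(x) by factoring powers of 17 out of the numerator and denominator: v_17(25/78608) = -3. Step 2 — apply |x|_p = p^{-v_p(x)} = 17^{3} = 4913.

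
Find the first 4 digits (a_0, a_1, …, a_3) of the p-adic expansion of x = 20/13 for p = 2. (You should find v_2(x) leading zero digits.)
(a_0, …, a_3) = (0, 0, 1, 0)

v_2(20/13) = 2, so a_0 = ... = a_1 = 0. Factor out: x = 2^2 · u with u = 5/13 a unit in ℤ_2. Expand u iteratively via a_{v+i} = u_i mod 2, u_{i+1} = (u_i − a_{v+i})/2:
  u_0 = 5/13;  a_2 = 1;  u_1 = (u_0 − 1)/2 = -4/13
  u_1 = -4/13;  a_3 = 0;  u_2 = (u_1 − 0)/2 = -2/13
Digits: (0, 0, 1, 0).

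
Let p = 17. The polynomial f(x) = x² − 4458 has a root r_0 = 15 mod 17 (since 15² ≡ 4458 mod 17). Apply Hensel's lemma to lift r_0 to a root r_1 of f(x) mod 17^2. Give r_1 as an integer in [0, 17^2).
r_1 = 185 (mod 289)

Hensel's recurrence: r_{i+1} = r_i − f(r_i)·(f′(r_i))^{-1} mod 17^{i+2}, with f′(x) = 2x. Iterate:
  r_0 = 15 (mod 17)
  r_1 = 185 (mod 289)
Final: r_1 = 185, and one checks f(r_1) ≡ 0 mod 17^2.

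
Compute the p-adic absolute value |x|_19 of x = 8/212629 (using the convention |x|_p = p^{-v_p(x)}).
|8/212629|_19 = 6859

Step 1 — compute v_19(x) by factoring powers of 19 out of the numerator and denominator: v_19(8/212629) = -3. Step 2 — apply |x|_p = p^{-v_p(x)} = 19^{3} = 6859.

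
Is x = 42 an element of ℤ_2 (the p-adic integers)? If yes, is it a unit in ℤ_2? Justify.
x ∈ ℤ_2 but not a unit; v_2(x) = 1 > 0

ℤ_2 = {x ∈ ℚ_2 : v_2(x) ≥ 0} and ℤ_2^× = {x ∈ ℤ_2 : v_2(x) = 0}. Here v_2(42) = v_2(num) − v_2(den) = 1; compare against these criteria.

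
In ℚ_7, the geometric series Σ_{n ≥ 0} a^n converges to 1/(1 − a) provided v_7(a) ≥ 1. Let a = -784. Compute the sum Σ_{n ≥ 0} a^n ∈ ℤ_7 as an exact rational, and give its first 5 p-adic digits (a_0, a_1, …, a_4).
Σ a^n = 1/(1 − a) = 1/785;  first 5 digits = (1, 0, 5, 4, 3)

v_7(a) = 2 ≥ 1, so the series converges in ℤ_7 to 1/(1 − a) = 1/(1 − (-784)) = 1/785. Expand this rational in ℤ_7: compute digits iteratively via d_i = x_i mod 7, x_{i+1} = (x_i − d_i)/7. The first 5 digits are (1, 0, 5, 4, 3).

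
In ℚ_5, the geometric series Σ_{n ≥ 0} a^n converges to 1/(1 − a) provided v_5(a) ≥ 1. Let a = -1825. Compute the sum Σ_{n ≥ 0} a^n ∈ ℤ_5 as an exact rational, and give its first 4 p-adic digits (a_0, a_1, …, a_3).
Σ a^n = 1/(1 − a) = 1/1826;  first 4 digits = (1, 0, 2, 0)

v_5(a) = 2 ≥ 1, so the series converges in ℤ_5 to 1/(1 − a) = 1/(1 − (-1825)) = 1/1826. Expand this rational in ℤ_5: compute digits iteratively via d_i = x_i mod 5, x_{i+1} = (x_i − d_i)/5. The first 4 digits are (1, 0, 2, 0).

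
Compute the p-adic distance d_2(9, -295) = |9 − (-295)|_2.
d_2(9, -295) = 1/16

Step 1 — x − y = 9 − (-295) = 304. Step 2 — v_2(304) = 4 (factor: 304 = (2^4 · 19); the sign does not affect v_p). Step 3 — |x − y|_2 = 2^{-4} = 1/16.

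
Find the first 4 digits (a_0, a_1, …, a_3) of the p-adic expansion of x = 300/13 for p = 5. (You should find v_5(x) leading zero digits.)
(a_0, …, a_3) = (0, 0, 4, 4)

v_5(300/13) = 2, so a_0 = ... = a_1 = 0. Factor out: x = 5^2 · u with u = 12/13 a unit in ℤ_5. Expand u iteratively via a_{v+i} = u_i mod 5, u_{i+1} = (u_i − a_{v+i})/5:
  u_0 = 12/13;  a_2 = 4;  u_1 = (u_0 − 4)/5 = -8/13
  u_1 = -8/13;  a_3 = 4;  u_2 = (u_1 − 4)/5 = -12/13
Digits: (0, 0, 4, 4).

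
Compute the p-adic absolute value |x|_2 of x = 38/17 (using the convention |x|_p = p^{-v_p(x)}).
|38/17|_2 = 1/2

Step 1 — compute v_2(x) by factoring powers of 2 out of the numerator and denominator: v_2(38/17) = 1. Step 2 — apply |x|_p = p^{-v_p(x)} = 2^{-1} = 1/2.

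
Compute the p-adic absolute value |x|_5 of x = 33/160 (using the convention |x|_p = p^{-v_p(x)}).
|33/160|_5 = 5

Step 1 — compute v_5(x) by factoring powers of 5 out of the numerator and denominator: v_5(33/160) = -1. Step 2 — apply |x|_p = p^{-v_p(x)} = 5^{1} = 5.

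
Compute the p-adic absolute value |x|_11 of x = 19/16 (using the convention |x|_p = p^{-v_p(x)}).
|19/16|_11 = 1

Step 1 — compute v_11(x) by factoring powers of 11 out of the numerator and denominator: v_11(19/16) = 0. Step 2 — apply |x|_p = p^{-v_p(x)} = 11^{0} = 1.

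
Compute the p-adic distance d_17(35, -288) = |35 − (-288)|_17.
d_17(35, -288) = 1/17

Step 1 — x − y = 35 − (-288) = 323. Step 2 — v_17(323) = 1 (factor: 323 = (17^1 · 19); the sign does not affect v_p). Step 3 — |x − y|_17 = 17^{-1} = 1/17.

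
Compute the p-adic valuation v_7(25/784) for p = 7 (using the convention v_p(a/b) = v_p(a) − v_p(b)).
v_7(25/784) = -2

Factor powers of 7 from the numerator and denominator of the reduced fraction: 25 = 7^0 · 25 and 784 = 7^2 · 16. Apply v_p(a/b) = v_p(a) − v_p(b): v_7(25/784) = 0 − 2 = -2.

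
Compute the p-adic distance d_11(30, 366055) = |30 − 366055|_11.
d_11(30, 366055) = 1/14641

Step 1 — x − y = 30 − 366055 = -366025. Step 2 — v_11(-366025) = 4 (factor: -366025 = −(11^4 · 25); the sign does not affect v_p). Step 3 — |x − y|_11 = 11^{-4} = 1/14641.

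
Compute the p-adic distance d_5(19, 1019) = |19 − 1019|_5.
d_5(19, 1019) = 1/125

Step 1 — x − y = 19 − 1019 = -1000. Step 2 — v_5(-1000) = 3 (factor: -1000 = −(5^3 · 8); the sign does not affect v_p). Step 3 — |x − y|_5 = 5^{-3} = 1/125.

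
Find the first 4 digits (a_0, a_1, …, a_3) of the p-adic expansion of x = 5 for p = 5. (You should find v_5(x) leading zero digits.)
(a_0, …, a_3) = (0, 1, 0, 0)

v_5(5) = 1, so a_0 = ... = a_0 = 0. Factor out: x = 5^1 · u with u = 1 a unit in ℤ_5. Expand u iteratively via a_{v+i} = u_i mod 5, u_{i+1} = (u_i − a_{v+i})/5:
  u_0 = 1;  a_1 = 1;  u_1 = (u_0 − 1)/5 = 0
  u_1 = 0;  a_2 = 0;  u_2 = (u_1 − 0)/5 = 0
  u_2 = 0;  a_3 = 0;  u_3 = (u_2 − 0)/5 = 0
Digits: (0, 1, 0, 0).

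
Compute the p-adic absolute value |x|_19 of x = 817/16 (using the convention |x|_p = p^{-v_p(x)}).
|817/16|_19 = 1/19

Step 1 — compute v_19(x) by factoring powers of 19 out of the numerator and denominator: v_19(817/16) = 1. Step 2 — apply |x|_p = p^{-v_p(x)} = 19^{-1} = 1/19.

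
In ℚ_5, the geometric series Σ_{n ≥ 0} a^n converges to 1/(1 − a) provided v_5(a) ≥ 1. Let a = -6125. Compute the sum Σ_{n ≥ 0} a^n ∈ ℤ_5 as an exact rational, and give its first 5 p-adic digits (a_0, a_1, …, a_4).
Σ a^n = 1/(1 − a) = 1/6126;  first 5 digits = (1, 0, 0, 1, 0)

v_5(a) = 3 ≥ 1, so the series converges in ℤ_5 to 1/(1 − a) = 1/(1 − (-6125)) = 1/6126. Expand this rational in ℤ_5: compute digits iteratively via d_i = x_i mod 5, x_{i+1} = (x_i − d_i)/5. The first 5 digits are (1, 0, 0, 1, 0).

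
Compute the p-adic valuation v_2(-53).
v_2(-53) = 0

v_2(n) is the largest exponent k such that 2^k divides n. Factor out: -53 = -2^0 · 53. (Sign doesn't affect v_p.) So v_2(-53) = 0.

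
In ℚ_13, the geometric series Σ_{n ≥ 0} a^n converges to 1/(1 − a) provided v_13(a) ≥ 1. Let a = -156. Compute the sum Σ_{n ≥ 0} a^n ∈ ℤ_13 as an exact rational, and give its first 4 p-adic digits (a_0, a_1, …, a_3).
Σ a^n = 1/(1 − a) = 1/157;  first 4 digits = (1, 1, 0, 12)

v_13(a) = 1 ≥ 1, so the series converges in ℤ_13 to 1/(1 − a) = 1/(1 − (-156)) = 1/157. Expand this rational in ℤ_13: compute digits iteratively via d_i = x_i mod 13, x_{i+1} = (x_i − d_i)/13. The first 4 digits are (1, 1, 0, 12).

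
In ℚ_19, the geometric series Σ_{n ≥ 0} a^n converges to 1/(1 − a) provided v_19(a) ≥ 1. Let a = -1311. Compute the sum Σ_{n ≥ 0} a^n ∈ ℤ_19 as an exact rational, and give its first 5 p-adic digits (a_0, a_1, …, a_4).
Σ a^n = 1/(1 − a) = 1/1312;  first 5 digits = (1, 7, 7, 4, 1)

v_19(a) = 1 ≥ 1, so the series converges in ℤ_19 to 1/(1 − a) = 1/(1 − (-1311)) = 1/1312. Expand this rational in ℤ_19: compute digits iteratively via d_i = x_i mod 19, x_{i+1} = (x_i − d_i)/19. The first 5 digits are (1, 7, 7, 4, 1).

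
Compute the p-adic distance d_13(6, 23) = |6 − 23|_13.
d_13(6, 23) = 1

Step 1 — x − y = 6 − 23 = -17. Step 2 — v_13(-17) = 0 (factor: -17 = −(13^0 · 17); the sign does not affect v_p). Step 3 — |x − y|_13 = 13^{0} = 1.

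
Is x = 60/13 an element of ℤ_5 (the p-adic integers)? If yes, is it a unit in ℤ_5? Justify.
x ∈ ℤ_5 but not a unit; v_5(x) = 1 > 0

ℤ_5 = {x ∈ ℚ_5 : v_5(x) ≥ 0} and ℤ_5^× = {x ∈ ℤ_5 : v_5(x) = 0}. Here v_5(60/13) = v_5(num) − v_5(den) = 1; compare against these criteria.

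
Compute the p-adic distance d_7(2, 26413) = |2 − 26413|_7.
d_7(2, 26413) = 1/2401

Step 1 — x − y = 2 − 26413 = -26411. Step 2 — v_7(-26411) = 4 (factor: -26411 = −(7^4 · 11); the sign does not affect v_p). Step 3 — |x − y|_7 = 7^{-4} = 1/2401.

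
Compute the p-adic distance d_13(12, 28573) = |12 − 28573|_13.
d_13(12, 28573) = 1/28561

Step 1 — x − y = 12 − 28573 = -28561. Step 2 — v_13(-28561) = 4 (factor: -28561 = −(13^4 · 1); the sign does not affect v_p). Step 3 — |x − y|_13 = 13^{-4} = 1/28561.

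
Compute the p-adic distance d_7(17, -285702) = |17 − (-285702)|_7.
d_7(17, -285702) = 1/16807

Step 1 — x − y = 17 − (-285702) = 285719. Step 2 — v_7(285719) = 5 (factor: 285719 = (7^5 · 17); the sign does not affect v_p). Step 3 — |x − y|_7 = 7^{-5} = 1/16807.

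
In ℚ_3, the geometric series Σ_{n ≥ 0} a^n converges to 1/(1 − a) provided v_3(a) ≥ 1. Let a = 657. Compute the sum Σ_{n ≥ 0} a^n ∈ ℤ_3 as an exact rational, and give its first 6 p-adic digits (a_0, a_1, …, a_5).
Σ a^n = 1/(1 − a) = -1/656;  first 6 digits = (1, 0, 1, 0, 0, 0)

v_3(a) = 2 ≥ 1, so the series converges in ℤ_3 to 1/(1 − a) = 1/(1 − 657) = -1/656. Expand this rational in ℤ_3: compute digits iteratively via d_i = x_i mod 3, x_{i+1} = (x_i − d_i)/3. The first 6 digits are (1, 0, 1, 0, 0, 0).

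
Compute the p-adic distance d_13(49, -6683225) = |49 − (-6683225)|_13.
d_13(49, -6683225) = 1/371293

Step 1 — x − y = 49 − (-6683225) = 6683274. Step 2 — v_13(6683274) = 5 (factor: 6683274 = (13^5 · 18); the sign does not affect v_p). Step 3 — |x − y|_13 = 13^{-5} = 1/371293.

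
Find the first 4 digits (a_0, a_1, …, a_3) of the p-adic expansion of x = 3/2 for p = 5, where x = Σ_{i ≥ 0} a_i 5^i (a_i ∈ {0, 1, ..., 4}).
(a_0, …, a_3) = (4, 2, 2, 2)

v_5(3/2) = 0 (numerator and denominator both coprime to 5), so x ∈ ℤ_5^×. Compute digits iteratively via a_i = x_i mod 5, x_{i+1} = (x_i − a_i)/5, with x_0 = x:
  x_0 = 3/2;  a_0 = 4;  x_1 = (x_0 − 4)/5 = -1/2
  x_1 = -1/2;  a_1 = 2;  x_2 = (x_1 − 2)/5 = -1/2
  x_2 = -1/2;  a_2 = 2;  x_3 = (x_2 − 2)/5 = -1/2
  x_3 = -1/2;  a_3 = 2;  x_4 = (x_3 − 2)/5 = -1/2
Digits: (4, 2, 2, 2).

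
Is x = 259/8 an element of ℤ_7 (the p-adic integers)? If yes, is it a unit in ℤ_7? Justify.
x ∈ ℤ_7 but not a unit; v_7(x) = 1 > 0

ℤ_7 = {x ∈ ℚ_7 : v_7(x) ≥ 0} and ℤ_7^× = {x ∈ ℤ_7 : v_7(x) = 0}. Here v_7(259/8) = v_7(num) − v_7(den) = 1; compare against these criteria.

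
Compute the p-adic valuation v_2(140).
v_2(140) = 2

v_2(n) is the largest exponent k such that 2^k divides n. Factor out: 140 = 2^2 · 35. (Sign doesn't affect v_p.) So v_2(140) = 2.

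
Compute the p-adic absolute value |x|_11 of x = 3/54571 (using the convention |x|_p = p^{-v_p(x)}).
|3/54571|_11 = 1331

Step 1 — compute v_11(x) by factoring powers of 11 out of the numerator and denominator: v_11(3/54571) = -3. Step 2 — apply |x|_p = p^{-v_p(x)} = 11^{3} = 1331.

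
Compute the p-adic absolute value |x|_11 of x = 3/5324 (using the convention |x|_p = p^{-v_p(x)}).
|3/5324|_11 = 1331

Step 1 — compute v_11(x) by factoring powers of 11 out of the numerator and denominator: v_11(3/5324) = -3. Step 2 — apply |x|_p = p^{-v_p(x)} = 11^{3} = 1331.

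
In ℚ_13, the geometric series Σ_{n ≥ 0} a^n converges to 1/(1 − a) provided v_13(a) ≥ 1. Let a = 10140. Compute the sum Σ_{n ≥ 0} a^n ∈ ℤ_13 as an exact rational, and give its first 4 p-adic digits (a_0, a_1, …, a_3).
Σ a^n = 1/(1 − a) = -1/10139;  first 4 digits = (1, 0, 8, 4)

v_13(a) = 2 ≥ 1, so the series converges in ℤ_13 to 1/(1 − a) = 1/(1 − 10140) = -1/10139. Expand this rational in ℤ_13: compute digits iteratively via d_i = x_i mod 13, x_{i+1} = (x_i − d_i)/13. The first 4 digits are (1, 0, 8, 4).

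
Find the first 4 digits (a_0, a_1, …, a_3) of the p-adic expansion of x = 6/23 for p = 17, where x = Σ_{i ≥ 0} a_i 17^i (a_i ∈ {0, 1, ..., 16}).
(a_0, …, a_3) = (1, 14, 11, 3)

v_17(6/23) = 0 (numerator and denominator both coprime to 17), so x ∈ ℤ_17^×. Compute digits iteratively via a_i = x_i mod 17, x_{i+1} = (x_i − a_i)/17, with x_0 = x:
  x_0 = 6/23;  a_0 = 1;  x_1 = (x_0 − 1)/17 = -1/23
  x_1 = -1/23;  a_1 = 14;  x_2 = (x_1 − 14)/17 = -19/23
  x_2 = -19/23;  a_2 = 11;  x_3 = (x_2 − 11)/17 = -16/23
  x_3 = -16/23;  a_3 = 3;  x_4 = (x_3 − 3)/17 = -5/23
Digits: (1, 14, 11, 3).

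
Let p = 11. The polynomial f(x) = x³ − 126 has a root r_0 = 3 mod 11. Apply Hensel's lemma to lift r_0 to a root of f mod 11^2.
r_1 = 47 (mod 121)

Hensel: r_{i+1} = r_i − f(r_i)/f′(r_i) mod 11^{i+2}, where f′(x) = 3x². Iterate:
  r_0 = 3 (mod 11)
  r_1 = 47 (mod 121)
Final: r = 47 with f(r) ≡ 0 mod 11^2.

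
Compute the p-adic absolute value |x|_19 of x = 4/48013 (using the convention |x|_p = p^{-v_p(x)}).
|4/48013|_19 = 6859

Step 1 — compute v_19(x) by factoring powers of 19 out of the numerator and denominator: v_19(4/48013) = -3. Step 2 — apply |x|_p = p^{-v_p(x)} = 19^{3} = 6859.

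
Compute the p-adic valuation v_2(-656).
v_2(-656) = 4

v_2(n) is the largest exponent k such that 2^k divides n. Factor out: -656 = -2^4 · 41. (Sign doesn't affect v_p.) So v_2(-656) = 4.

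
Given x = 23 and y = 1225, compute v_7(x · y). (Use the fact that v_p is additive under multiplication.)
v_7(28175) = 2

v_p(x) = 0 (factor: 23 = 7^0 · 23); v_p(y) = 2 (factor: 1225 = 7^2 · 25). Additivity: v_p(xy) = v_p(x) + v_p(y) = 0 + 2 = 2. (Direct check: xy = 28175 = 7^2 · (575).)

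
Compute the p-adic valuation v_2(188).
v_2(188) = 2

v_2(n) is the largest exponent k such that 2^k divides n. Factor out: 188 = 2^2 · 47. (Sign doesn't affect v_p.) So v_2(188) = 2.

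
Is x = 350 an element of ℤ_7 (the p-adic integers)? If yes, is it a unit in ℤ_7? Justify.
x ∈ ℤ_7 but not a unit; v_7(x) = 1 > 0

ℤ_7 = {x ∈ ℚ_7 : v_7(x) ≥ 0} and ℤ_7^× = {x ∈ ℤ_7 : v_7(x) = 0}. Here v_7(350) = v_7(num) − v_7(den) = 1; compare against these criteria.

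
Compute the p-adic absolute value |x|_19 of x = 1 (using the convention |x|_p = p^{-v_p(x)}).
|1|_19 = 1

Step 1 — compute v_19(x) by factoring powers of 19 out of the numerator and denominator: v_19(1) = 0. Step 2 — apply |x|_p = p^{-v_p(x)} = 19^{0} = 1.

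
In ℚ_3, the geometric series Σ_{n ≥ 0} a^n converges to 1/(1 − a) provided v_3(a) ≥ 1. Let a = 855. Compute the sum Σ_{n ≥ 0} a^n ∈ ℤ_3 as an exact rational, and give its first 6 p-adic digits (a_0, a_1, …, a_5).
Σ a^n = 1/(1 − a) = -1/854;  first 6 digits = (1, 0, 2, 1, 2, 2)

v_3(a) = 2 ≥ 1, so the series converges in ℤ_3 to 1/(1 − a) = 1/(1 − 855) = -1/854. Expand this rational in ℤ_3: compute digits iteratively via d_i = x_i mod 3, x_{i+1} = (x_i − d_i)/3. The first 6 digits are (1, 0, 2, 1, 2, 2).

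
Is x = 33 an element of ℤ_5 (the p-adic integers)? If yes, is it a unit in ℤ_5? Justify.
x ∈ ℤ_5^× (unit); v_5(x) = 0

ℤ_5 = {x ∈ ℚ_5 : v_5(x) ≥ 0} and ℤ_5^× = {x ∈ ℤ_5 : v_5(x) = 0}. Here v_5(33) = v_5(num) − v_5(den) = 0; compare against these criteria.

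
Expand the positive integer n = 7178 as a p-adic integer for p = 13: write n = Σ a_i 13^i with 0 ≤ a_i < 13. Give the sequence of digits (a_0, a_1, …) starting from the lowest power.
(a_0, a_1, …) = (2, 6, 3, 3)

Repeated division by 13 gives the digits low-to-high: 7178 = 2 + 6·13^1 + 3·13^2 + 3·13^3. Digit sequence: (2, 6, 3, 3).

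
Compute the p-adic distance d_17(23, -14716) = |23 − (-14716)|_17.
d_17(23, -14716) = 1/4913

Step 1 — x − y = 23 − (-14716) = 14739. Step 2 — v_17(14739) = 3 (factor: 14739 = (17^3 · 3); the sign does not affect v_p). Step 3 — |x − y|_17 = 17^{-3} = 1/4913.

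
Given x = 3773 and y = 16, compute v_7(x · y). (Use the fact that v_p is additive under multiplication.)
v_7(60368) = 3

v_p(x) = 3 (factor: 3773 = 7^3 · 11); v_p(y) = 0 (factor: 16 = 7^0 · 16). Additivity: v_p(xy) = v_p(x) + v_p(y) = 3 + 0 = 3. (Direct check: xy = 60368 = 7^3 · (176).)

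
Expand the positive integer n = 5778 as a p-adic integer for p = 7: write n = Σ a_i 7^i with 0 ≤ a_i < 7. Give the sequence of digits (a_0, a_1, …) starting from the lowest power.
(a_0, a_1, …) = (3, 6, 5, 2, 2)

Repeated division by 7 gives the digits low-to-high: 5778 = 3 + 6·7^1 + 5·7^2 + 2·7^3 + 2·7^4. Digit sequence: (3, 6, 5, 2, 2).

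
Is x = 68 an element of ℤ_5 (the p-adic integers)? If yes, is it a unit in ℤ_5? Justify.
x ∈ ℤ_5^× (unit); v_5(x) = 0

ℤ_5 = {x ∈ ℚ_5 : v_5(x) ≥ 0} and ℤ_5^× = {x ∈ ℤ_5 : v_5(x) = 0}. Here v_5(68) = v_5(num) − v_5(den) = 0; compare against these criteria.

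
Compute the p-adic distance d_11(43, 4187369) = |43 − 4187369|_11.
d_11(43, 4187369) = 1/161051

Step 1 — x − y = 43 − 4187369 = -4187326. Step 2 — v_11(-4187326) = 5 (factor: -4187326 = −(11^5 · 26); the sign does not affect v_p). Step 3 — |x − y|_11 = 11^{-5} = 1/161051.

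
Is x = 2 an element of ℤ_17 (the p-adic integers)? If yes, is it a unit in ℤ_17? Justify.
x ∈ ℤ_17^× (unit); v_17(x) = 0

ℤ_17 = {x ∈ ℚ_17 : v_17(x) ≥ 0} and ℤ_17^× = {x ∈ ℤ_17 : v_17(x) = 0}. Here v_17(2) = v_17(num) − v_17(den) = 0; compare against these criteria.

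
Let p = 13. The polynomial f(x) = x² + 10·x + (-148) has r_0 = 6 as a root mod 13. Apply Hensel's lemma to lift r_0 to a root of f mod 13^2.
r_1 = 162 (mod 169)

Hensel: r_{i+1} = r_i − f(r_i)·(f′(r_i))^{-1} mod 13^{i+2}, f′(x) = 2x + 10. Iterate:
  r_0 = 6 (mod 13)
  r_1 = 162 (mod 169)
Final: r = 162 satisfies f(r) ≡ 0 mod 13^2.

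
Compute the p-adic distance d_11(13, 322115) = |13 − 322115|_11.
d_11(13, 322115) = 1/161051

Step 1 — x − y = 13 − 322115 = -322102. Step 2 — v_11(-322102) = 5 (factor: -322102 = −(11^5 · 2); the sign does not affect v_p). Step 3 — |x − y|_11 = 11^{-5} = 1/161051.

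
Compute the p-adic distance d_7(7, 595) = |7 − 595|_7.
d_7(7, 595) = 1/49

Step 1 — x − y = 7 − 595 = -588. Step 2 — v_7(-588) = 2 (factor: -588 = −(7^2 · 12); the sign does not affect v_p). Step 3 — |x − y|_7 = 7^{-2} = 1/49.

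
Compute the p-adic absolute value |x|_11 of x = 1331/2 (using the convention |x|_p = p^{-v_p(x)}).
|1331/2|_11 = 1/1331

Step 1 — compute v_11(x) by factoring powers of 11 out of the numerator and denominator: v_11(1331/2) = 3. Step 2 — apply |x|_p = p^{-v_p(x)} = 11^{-3} = 1/1331.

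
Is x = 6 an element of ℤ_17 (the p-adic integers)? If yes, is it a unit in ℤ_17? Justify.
x ∈ ℤ_17^× (unit); v_17(x) = 0

ℤ_17 = {x ∈ ℚ_17 : v_17(x) ≥ 0} and ℤ_17^× = {x ∈ ℤ_17 : v_17(x) = 0}. Here v_17(6) = v_17(num) − v_17(den) = 0; compare against these criteria.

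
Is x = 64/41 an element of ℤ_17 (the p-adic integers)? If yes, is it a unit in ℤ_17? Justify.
x ∈ ℤ_17^× (unit); v_17(x) = 0

ℤ_17 = {x ∈ ℚ_17 : v_17(x) ≥ 0} and ℤ_17^× = {x ∈ ℤ_17 : v_17(x) = 0}. Here v_17(64/41) = v_17(num) − v_17(den) = 0; compare against these criteria.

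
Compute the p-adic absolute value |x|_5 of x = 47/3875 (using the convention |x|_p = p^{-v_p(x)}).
|47/3875|_5 = 125

Step 1 — compute v_5(x) by factoring powers of 5 out of the numerator and denominator: v_5(47/3875) = -3. Step 2 — apply |x|_p = p^{-v_p(x)} = 5^{3} = 125.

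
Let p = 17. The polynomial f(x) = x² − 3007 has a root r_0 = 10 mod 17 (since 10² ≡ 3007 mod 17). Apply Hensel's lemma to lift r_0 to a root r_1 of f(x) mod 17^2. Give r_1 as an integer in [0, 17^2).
r_1 = 112 (mod 289)

Hensel's recurrence: r_{i+1} = r_i − f(r_i)·(f′(r_i))^{-1} mod 17^{i+2}, with f′(x) = 2x. Iterate:
  r_0 = 10 (mod 17)
  r_1 = 112 (mod 289)
Final: r_1 = 112, and one checks f(r_1) ≡ 0 mod 17^2.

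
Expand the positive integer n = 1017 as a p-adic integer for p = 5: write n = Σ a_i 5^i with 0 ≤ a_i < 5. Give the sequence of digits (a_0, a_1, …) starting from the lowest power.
(a_0, a_1, …) = (2, 3, 0, 3, 1)

Repeated division by 5 gives the digits low-to-high: 1017 = 2 + 3·5^1 + 3·5^3 + 1·5^4. Digit sequence: (2, 3, 0, 3, 1).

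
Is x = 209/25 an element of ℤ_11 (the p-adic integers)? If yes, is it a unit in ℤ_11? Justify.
x ∈ ℤ_11 but not a unit; v_11(x) = 1 > 0

ℤ_11 = {x ∈ ℚ_11 : v_11(x) ≥ 0} and ℤ_11^× = {x ∈ ℤ_11 : v_11(x) = 0}. Here v_11(209/25) = v_11(num) − v_11(den) = 1; compare against these criteria.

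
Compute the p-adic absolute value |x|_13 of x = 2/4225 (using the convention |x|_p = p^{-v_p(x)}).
|2/4225|_13 = 169

Step 1 — compute v_13(x) by factoring powers of 13 out of the numerator and denominator: v_13(2/4225) = -2. Step 2 — apply |x|_p = p^{-v_p(x)} = 13^{2} = 169.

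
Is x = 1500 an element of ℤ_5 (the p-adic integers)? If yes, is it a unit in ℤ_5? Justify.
x ∈ ℤ_5 but not a unit; v_5(x) = 3 > 0

ℤ_5 = {x ∈ ℚ_5 : v_5(x) ≥ 0} and ℤ_5^× = {x ∈ ℤ_5 : v_5(x) = 0}. Here v_5(1500) = v_5(num) − v_5(den) = 3; compare against these criteria.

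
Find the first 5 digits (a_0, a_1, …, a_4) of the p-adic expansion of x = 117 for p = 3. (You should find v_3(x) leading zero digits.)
(a_0, …, a_4) = (0, 0, 1, 1, 1)

v_3(117) = 2, so a_0 = ... = a_1 = 0. Factor out: x = 3^2 · u with u = 13 a unit in ℤ_3. Expand u iteratively via a_{v+i} = u_i mod 3, u_{i+1} = (u_i − a_{v+i})/3:
  u_0 = 13;  a_2 = 1;  u_1 = (u_0 − 1)/3 = 4
  u_1 = 4;  a_3 = 1;  u_2 = (u_1 − 1)/3 = 1
  u_2 = 1;  a_4 = 1;  u_3 = (u_2 − 1)/3 = 0
Digits: (0, 0, 1, 1, 1).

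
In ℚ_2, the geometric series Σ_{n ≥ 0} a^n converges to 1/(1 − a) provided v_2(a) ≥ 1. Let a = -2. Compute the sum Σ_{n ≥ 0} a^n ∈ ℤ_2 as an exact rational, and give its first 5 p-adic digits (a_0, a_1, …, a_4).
Σ a^n = 1/(1 − a) = 1/3;  first 5 digits = (1, 1, 0, 1, 0)

v_2(a) = 1 ≥ 1, so the series converges in ℤ_2 to 1/(1 − a) = 1/(1 − (-2)) = 1/3. Expand this rational in ℤ_2: compute digits iteratively via d_i = x_i mod 2, x_{i+1} = (x_i − d_i)/2. The first 5 digits are (1, 1, 0, 1, 0).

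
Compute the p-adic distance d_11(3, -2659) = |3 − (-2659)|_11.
d_11(3, -2659) = 1/1331

Step 1 — x − y = 3 − (-2659) = 2662. Step 2 — v_11(2662) = 3 (factor: 2662 = (11^3 · 2); the sign does not affect v_p). Step 3 — |x − y|_11 = 11^{-3} = 1/1331.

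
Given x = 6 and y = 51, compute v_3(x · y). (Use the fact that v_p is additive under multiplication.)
v_3(306) = 2

v_p(x) = 1 (factor: 6 = 3^1 · 2); v_p(y) = 1 (factor: 51 = 3^1 · 17). Additivity: v_p(xy) = v_p(x) + v_p(y) = 1 + 1 = 2. (Direct check: xy = 306 = 3^2 · (34).)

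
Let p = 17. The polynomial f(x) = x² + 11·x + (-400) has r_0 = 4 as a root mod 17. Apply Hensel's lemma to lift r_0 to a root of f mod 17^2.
r_1 = 174 (mod 289)

Hensel: r_{i+1} = r_i − f(r_i)·(f′(r_i))^{-1} mod 17^{i+2}, f′(x) = 2x + 11. Iterate:
  r_0 = 4 (mod 17)
  r_1 = 174 (mod 289)
Final: r = 174 satisfies f(r) ≡ 0 mod 17^2.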